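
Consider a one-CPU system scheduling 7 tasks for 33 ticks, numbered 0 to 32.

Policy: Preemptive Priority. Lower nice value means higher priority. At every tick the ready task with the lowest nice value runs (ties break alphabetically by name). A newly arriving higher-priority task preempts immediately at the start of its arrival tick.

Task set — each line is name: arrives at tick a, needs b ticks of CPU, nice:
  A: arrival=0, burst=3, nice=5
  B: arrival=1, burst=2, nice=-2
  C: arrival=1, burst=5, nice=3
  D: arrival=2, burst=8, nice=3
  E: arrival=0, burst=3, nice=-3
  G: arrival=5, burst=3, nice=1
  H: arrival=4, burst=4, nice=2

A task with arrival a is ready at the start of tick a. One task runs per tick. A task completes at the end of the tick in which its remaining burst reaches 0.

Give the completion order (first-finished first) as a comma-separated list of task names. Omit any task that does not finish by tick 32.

completion order = E, B, G, H, C, D, A

t=0: ready={A,E} → run E
t=1: ready={A,B,C,E} → run E
t=2: ready={A,B,C,D,E} → run E
t=3: ready={A,B,C,D} → run B
t=4: ready={A,B,C,D,H} → run B
t=5: ready={A,C,D,G,H} → run G
t=6: ready={A,C,D,G,H} → run G
t=7: ready={A,C,D,G,H} → run G
t=8: ready={A,C,D,H} → run H
t=9: ready={A,C,D,H} → run H
t=10: ready={A,C,D,H} → run H
t=11: ready={A,C,D,H} → run H
t=12: ready={A,C,D} → run C
t=13: ready={A,C,D} → run C
t=14: ready={A,C,D} → run C
t=15: ready={A,C,D} → run C
t=16: ready={A,C,D} → run C
t=17: ready={A,D} → run D
t=18: ready={A,D} → run D
t=19: ready={A,D} → run D
t=20: ready={A,D} → run D
t=21: ready={A,D} → run D
t=22: ready={A,D} → run D
t=23: ready={A,D} → run D
t=24: ready={A,D} → run D
t=25: ready={A} → run A
t=26: ready={A} → run A
t=27: ready={A} → run A
t=28: (idle)
t=29: (idle)
t=30: (idle)
t=31: (idle)
t=32: (idle)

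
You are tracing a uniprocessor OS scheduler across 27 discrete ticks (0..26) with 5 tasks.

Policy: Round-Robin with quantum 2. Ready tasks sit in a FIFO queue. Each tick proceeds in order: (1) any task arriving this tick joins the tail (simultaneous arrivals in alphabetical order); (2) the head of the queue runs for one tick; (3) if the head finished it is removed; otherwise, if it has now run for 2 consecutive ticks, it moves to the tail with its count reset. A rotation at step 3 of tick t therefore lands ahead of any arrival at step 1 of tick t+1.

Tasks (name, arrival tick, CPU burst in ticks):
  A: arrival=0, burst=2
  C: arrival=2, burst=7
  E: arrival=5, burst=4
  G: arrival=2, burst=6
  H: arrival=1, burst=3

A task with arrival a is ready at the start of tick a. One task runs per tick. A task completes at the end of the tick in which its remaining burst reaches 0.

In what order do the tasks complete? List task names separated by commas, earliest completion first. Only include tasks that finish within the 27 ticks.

completion order = A, H, E, G, C

t=0: queue=[A] q_used=0 → run A
t=1: queue=[A,H] q_used=1 → run A
t=2: queue=[H,C,G] q_used=0 → run H
t=3: queue=[H,C,G] q_used=1 → run H
t=4: queue=[C,G,H] q_used=0 → run C
t=5: queue=[C,G,H,E] q_used=1 → run C
t=6: queue=[G,H,E,C] q_used=0 → run G
t=7: queue=[G,H,E,C] q_used=1 → run G
t=8: queue=[H,E,C,G] q_used=0 → run H
t=9: queue=[E,C,G] q_used=0 → run E
t=10: queue=[E,C,G] q_used=1 → run E
t=11: queue=[C,G,E] q_used=0 → run C
t=12: queue=[C,G,E] q_used=1 → run C
t=13: queue=[G,E,C] q_used=0 → run G
t=14: queue=[G,E,C] q_used=1 → run G
t=15: queue=[E,C,G] q_used=0 → run E
t=16: queue=[E,C,G] q_used=1 → run E
t=17: queue=[C,G] q_used=0 → run C
t=18: queue=[C,G] q_used=1 → run C
t=19: queue=[G,C] q_used=0 → run G
t=20: queue=[G,C] q_used=1 → run G
t=21: queue=[C] q_used=0 → run C
t=22: (idle)
t=23: (idle)
t=24: (idle)
t=25: (idle)
t=26: (idle)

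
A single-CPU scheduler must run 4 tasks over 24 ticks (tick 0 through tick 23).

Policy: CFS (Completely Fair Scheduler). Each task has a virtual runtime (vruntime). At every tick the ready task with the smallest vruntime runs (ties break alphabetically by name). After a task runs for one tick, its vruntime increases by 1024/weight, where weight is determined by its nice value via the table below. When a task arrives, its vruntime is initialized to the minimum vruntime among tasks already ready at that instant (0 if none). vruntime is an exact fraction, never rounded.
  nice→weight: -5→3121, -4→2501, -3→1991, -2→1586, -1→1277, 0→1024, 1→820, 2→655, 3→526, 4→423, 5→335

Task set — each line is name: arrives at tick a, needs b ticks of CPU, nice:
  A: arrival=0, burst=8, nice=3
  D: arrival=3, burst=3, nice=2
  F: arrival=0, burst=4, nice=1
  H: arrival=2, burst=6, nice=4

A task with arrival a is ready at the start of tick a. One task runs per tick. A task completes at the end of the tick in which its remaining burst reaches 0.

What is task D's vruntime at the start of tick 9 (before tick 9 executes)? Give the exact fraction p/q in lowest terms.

vruntime(D, start of tick 9) = 117504/26855

t=0: vr[A=0 F=0] → run A
t=1: vr[A=512/263 F=0] → run F
t=2: vr[A=512/263 F=256/205 H=256/205] → run F
t=3: vr[A=512/263 D=256/205 F=512/205 H=256/205] → run D
t=4: vr[A=512/263 D=15104/5371 F=512/205 H=256/205] → run H
t=5: vr[A=512/263 D=15104/5371 F=512/205 H=318208/86715] → run A
t=6: vr[A=1024/263 D=15104/5371 F=512/205 H=318208/86715] → run F
t=7: vr[A=1024/263 D=15104/5371 F=768/205 H=318208/86715] → run D
t=8: vr[A=1024/263 D=117504/26855 F=768/205 H=318208/86715] → run H
t=9: vr[A=1024/263 D=117504/26855 F=768/205 H=528128/86715] → run F
t=10: vr[A=1024/263 D=117504/26855 H=528128/86715] → run A
t=11: vr[A=1536/263 D=117504/26855 H=528128/86715] → run D
t=12: vr[A=1536/263 H=528128/86715] → run A
t=13: vr[A=2048/263 H=528128/86715] → run H
t=14: vr[A=2048/263 H=246016/28905] → run A
t=15: vr[A=2560/263 H=246016/28905] → run H
t=16: vr[A=2560/263 H=947968/86715] → run A
t=17: vr[A=3072/263 H=947968/86715] → run H
t=18: vr[A=3072/263 H=1157888/86715] → run A
t=19: vr[A=3584/263 H=1157888/86715] → run H
t=20: vr[A=3584/263] → run A
t=21: (idle)
t=22: (idle)
t=23: (idle)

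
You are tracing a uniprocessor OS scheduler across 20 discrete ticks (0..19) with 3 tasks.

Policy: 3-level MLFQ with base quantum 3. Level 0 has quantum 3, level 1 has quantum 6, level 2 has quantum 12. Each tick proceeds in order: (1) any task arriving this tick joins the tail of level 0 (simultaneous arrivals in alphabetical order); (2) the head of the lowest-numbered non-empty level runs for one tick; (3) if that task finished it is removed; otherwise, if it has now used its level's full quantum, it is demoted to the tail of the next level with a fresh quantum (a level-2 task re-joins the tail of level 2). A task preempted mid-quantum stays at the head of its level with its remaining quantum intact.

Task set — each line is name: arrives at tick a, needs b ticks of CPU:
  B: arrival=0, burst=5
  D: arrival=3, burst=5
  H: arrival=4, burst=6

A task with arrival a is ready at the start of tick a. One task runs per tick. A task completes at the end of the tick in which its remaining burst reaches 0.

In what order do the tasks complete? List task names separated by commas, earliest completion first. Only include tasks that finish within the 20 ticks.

t=0: L0/L1/L2 = B/-/- → run B
t=1: L0/L1/L2 = B/-/- → run B
t=2: L0/L1/L2 = B/-/- → run B
t=3: L0/L1/L2 = D/B/- → run D
t=4: L0/L1/L2 = DH/B/- → run D
t=5: L0/L1/L2 = DH/B/- → run D
t=6: L0/L1/L2 = H/BD/- → run H
t=7: L0/L1/L2 = H/BD/- → run H
t=8: L0/L1/L2 = H/BD/- → run H
t=9: L0/L1/L2 = -/BDH/- → run B
t=10: L0/L1/L2 = -/BDH/- → run B
t=11: L0/L1/L2 = -/DH/- → run D
t=12: L0/L1/L2 = -/DH/- → run D
t=13: L0/L1/L2 = -/H/- → run H
t=14: L0/L1/L2 = -/H/- → run H
t=15: L0/L1/L2 = -/H/- → run H
t=16: (idle)
t=17: (idle)
t=18: (idle)
t=19: (idle)

completion order = B, D, H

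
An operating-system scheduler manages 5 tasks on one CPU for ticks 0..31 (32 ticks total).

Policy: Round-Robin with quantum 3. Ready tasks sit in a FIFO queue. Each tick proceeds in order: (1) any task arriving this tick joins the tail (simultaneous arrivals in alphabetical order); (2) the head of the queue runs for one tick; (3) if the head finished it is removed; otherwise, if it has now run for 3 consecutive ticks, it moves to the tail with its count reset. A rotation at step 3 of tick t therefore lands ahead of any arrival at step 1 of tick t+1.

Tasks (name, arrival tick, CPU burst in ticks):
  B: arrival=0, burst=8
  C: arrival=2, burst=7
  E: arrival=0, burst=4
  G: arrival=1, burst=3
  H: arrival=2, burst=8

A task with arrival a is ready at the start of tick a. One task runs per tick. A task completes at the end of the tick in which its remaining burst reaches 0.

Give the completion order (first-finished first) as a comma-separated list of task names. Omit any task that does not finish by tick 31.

completion order = G, E, B, C, H

t=0: queue=[B,E] q_used=0 → run B
t=1: queue=[B,E,G] q_used=1 → run B
t=2: queue=[B,E,G,C,H] q_used=2 → run B
t=3: queue=[E,G,C,H,B] q_used=0 → run E
t=4: queue=[E,G,C,H,B] q_used=1 → run E
t=5: queue=[E,G,C,H,B] q_used=2 → run E
t=6: queue=[G,C,H,B,E] q_used=0 → run G
t=7: queue=[G,C,H,B,E] q_used=1 → run G
t=8: queue=[G,C,H,B,E] q_used=2 → run G
t=9: queue=[C,H,B,E] q_used=0 → run C
t=10: queue=[C,H,B,E] q_used=1 → run C
t=11: queue=[C,H,B,E] q_used=2 → run C
t=12: queue=[H,B,E,C] q_used=0 → run H
t=13: queue=[H,B,E,C] q_used=1 → run H
t=14: queue=[H,B,E,C] q_used=2 → run H
t=15: queue=[B,E,C,H] q_used=0 → run B
t=16: queue=[B,E,C,H] q_used=1 → run B
t=17: queue=[B,E,C,H] q_used=2 → run B
t=18: queue=[E,C,H,B] q_used=0 → run E
t=19: queue=[C,H,B] q_used=0 → run C
t=20: queue=[C,H,B] q_used=1 → run C
t=21: queue=[C,H,B] q_used=2 → run C
t=22: queue=[H,B,C] q_used=0 → run H
t=23: queue=[H,B,C] q_used=1 → run H
t=24: queue=[H,B,C] q_used=2 → run H
t=25: queue=[B,C,H] q_used=0 → run B
t=26: queue=[B,C,H] q_used=1 → run B
t=27: queue=[C,H] q_used=0 → run C
t=28: queue=[H] q_used=0 → run H
t=29: queue=[H] q_used=1 → run H
t=30: (idle)
t=31: (idle)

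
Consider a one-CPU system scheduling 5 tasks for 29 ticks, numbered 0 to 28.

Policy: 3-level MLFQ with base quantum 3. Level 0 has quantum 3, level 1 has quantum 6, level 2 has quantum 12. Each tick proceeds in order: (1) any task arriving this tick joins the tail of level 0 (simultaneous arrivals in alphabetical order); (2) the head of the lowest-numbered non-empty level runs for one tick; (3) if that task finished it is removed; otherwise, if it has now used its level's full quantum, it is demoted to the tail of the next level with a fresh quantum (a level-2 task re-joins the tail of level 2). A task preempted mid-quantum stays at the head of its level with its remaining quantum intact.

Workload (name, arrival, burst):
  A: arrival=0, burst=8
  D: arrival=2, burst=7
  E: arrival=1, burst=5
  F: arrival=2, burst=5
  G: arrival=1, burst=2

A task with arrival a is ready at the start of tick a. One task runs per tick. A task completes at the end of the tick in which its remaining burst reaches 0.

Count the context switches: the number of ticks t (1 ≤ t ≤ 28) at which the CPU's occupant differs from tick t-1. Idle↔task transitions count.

t=0: L0/L1/L2 = A/-/- → run A
t=1: L0/L1/L2 = AEG/-/- → run A
t=2: L0/L1/L2 = AEGDF/-/- → run A
t=3: L0/L1/L2 = EGDF/A/- → run E
t=4: L0/L1/L2 = EGDF/A/- → run E
t=5: L0/L1/L2 = EGDF/A/- → run E
t=6: L0/L1/L2 = GDF/AE/- → run G
t=7: L0/L1/L2 = GDF/AE/- → run G
t=8: L0/L1/L2 = DF/AE/- → run D
t=9: L0/L1/L2 = DF/AE/- → run D
t=10: L0/L1/L2 = DF/AE/- → run D
t=11: L0/L1/L2 = F/AED/- → run F
t=12: L0/L1/L2 = F/AED/- → run F
t=13: L0/L1/L2 = F/AED/- → run F
t=14: L0/L1/L2 = -/AEDF/- → run A
t=15: L0/L1/L2 = -/AEDF/- → run A
t=16: L0/L1/L2 = -/AEDF/- → run A
t=17: L0/L1/L2 = -/AEDF/- → run A
t=18: L0/L1/L2 = -/AEDF/- → run A
t=19: L0/L1/L2 = -/EDF/- → run E
t=20: L0/L1/L2 = -/EDF/- → run E
t=21: L0/L1/L2 = -/DF/- → run D
t=22: L0/L1/L2 = -/DF/- → run D
t=23: L0/L1/L2 = -/DF/- → run D
t=24: L0/L1/L2 = -/DF/- → run D
t=25: L0/L1/L2 = -/F/- → run F
t=26: L0/L1/L2 = -/F/- → run F
t=27: (idle)
t=28: (idle)

context switches = 9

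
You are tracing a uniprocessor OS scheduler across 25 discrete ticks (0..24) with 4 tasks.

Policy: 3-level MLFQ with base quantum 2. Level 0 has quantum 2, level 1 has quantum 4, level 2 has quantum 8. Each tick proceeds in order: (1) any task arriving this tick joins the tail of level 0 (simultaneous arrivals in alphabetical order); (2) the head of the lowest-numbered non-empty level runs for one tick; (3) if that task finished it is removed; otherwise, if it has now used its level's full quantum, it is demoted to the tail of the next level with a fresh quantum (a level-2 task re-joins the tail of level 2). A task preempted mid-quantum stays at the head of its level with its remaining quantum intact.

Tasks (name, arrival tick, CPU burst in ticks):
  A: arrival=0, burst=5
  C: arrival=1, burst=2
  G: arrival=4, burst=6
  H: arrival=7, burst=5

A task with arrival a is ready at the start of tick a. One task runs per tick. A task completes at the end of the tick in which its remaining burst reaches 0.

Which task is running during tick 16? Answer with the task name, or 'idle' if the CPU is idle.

running at tick 16 = H

t=0: L0/L1/L2 = A/-/- → run A
t=1: L0/L1/L2 = AC/-/- → run A
t=2: L0/L1/L2 = C/A/- → run C
t=3: L0/L1/L2 = C/A/- → run C
t=4: L0/L1/L2 = G/A/- → run G
t=5: L0/L1/L2 = G/A/- → run G
t=6: L0/L1/L2 = -/AG/- → run A
t=7: L0/L1/L2 = H/AG/- → run H
t=8: L0/L1/L2 = H/AG/- → run H
t=9: L0/L1/L2 = -/AGH/- → run A
t=10: L0/L1/L2 = -/AGH/- → run A
t=11: L0/L1/L2 = -/GH/- → run G
t=12: L0/L1/L2 = -/GH/- → run G
t=13: L0/L1/L2 = -/GH/- → run G
t=14: L0/L1/L2 = -/GH/- → run G
t=15: L0/L1/L2 = -/H/- → run H
t=16: L0/L1/L2 = -/H/- → run H
t=17: L0/L1/L2 = -/H/- → run H
t=18: (idle)
t=19: (idle)
t=20: (idle)
t=21: (idle)
t=22: (idle)
t=23: (idle)
t=24: (idle)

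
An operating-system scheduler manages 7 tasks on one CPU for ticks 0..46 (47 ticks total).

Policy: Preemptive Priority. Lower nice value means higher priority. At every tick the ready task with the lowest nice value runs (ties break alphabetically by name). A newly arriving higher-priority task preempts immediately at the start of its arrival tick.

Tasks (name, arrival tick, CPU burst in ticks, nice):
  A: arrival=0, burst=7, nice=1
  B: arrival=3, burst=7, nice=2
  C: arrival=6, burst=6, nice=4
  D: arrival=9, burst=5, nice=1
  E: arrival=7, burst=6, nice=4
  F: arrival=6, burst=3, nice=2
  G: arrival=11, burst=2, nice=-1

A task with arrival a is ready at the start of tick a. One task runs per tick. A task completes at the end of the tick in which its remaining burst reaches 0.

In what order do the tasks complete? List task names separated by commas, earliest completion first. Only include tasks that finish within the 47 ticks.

t=0: ready={A} → run A
t=1: ready={A} → run A
t=2: ready={A} → run A
t=3: ready={A,B} → run A
t=4: ready={A,B} → run A
t=5: ready={A,B} → run A
t=6: ready={A,B,C,F} → run A
t=7: ready={B,C,E,F} → run B
t=8: ready={B,C,E,F} → run B
t=9: ready={B,C,D,E,F} → run D
t=10: ready={B,C,D,E,F} → run D
t=11: ready={B,C,D,E,F,G} → run G
t=12: ready={B,C,D,E,F,G} → run G
t=13: ready={B,C,D,E,F} → run D
t=14: ready={B,C,D,E,F} → run D
t=15: ready={B,C,D,E,F} → run D
t=16: ready={B,C,E,F} → run B
t=17: ready={B,C,E,F} → run B
t=18: ready={B,C,E,F} → run B
t=19: ready={B,C,E,F} → run B
t=20: ready={B,C,E,F} → run B
t=21: ready={C,E,F} → run F
t=22: ready={C,E,F} → run F
t=23: ready={C,E,F} → run F
t=24: ready={C,E} → run C
t=25: ready={C,E} → run C
t=26: ready={C,E} → run C
t=27: ready={C,E} → run C
t=28: ready={C,E} → run C
t=29: ready={C,E} → run C
t=30: ready={E} → run E
t=31: ready={E} → run E
t=32: ready={E} → run E
t=33: ready={E} → run E
t=34: ready={E} → run E
t=35: ready={E} → run E
t=36: (idle)
t=37: (idle)
t=38: (idle)
t=39: (idle)
t=40: (idle)
t=41: (idle)
t=42: (idle)
t=43: (idle)
t=44: (idle)
t=45: (idle)
t=46: (idle)

completion order = A, G, D, B, F, C, E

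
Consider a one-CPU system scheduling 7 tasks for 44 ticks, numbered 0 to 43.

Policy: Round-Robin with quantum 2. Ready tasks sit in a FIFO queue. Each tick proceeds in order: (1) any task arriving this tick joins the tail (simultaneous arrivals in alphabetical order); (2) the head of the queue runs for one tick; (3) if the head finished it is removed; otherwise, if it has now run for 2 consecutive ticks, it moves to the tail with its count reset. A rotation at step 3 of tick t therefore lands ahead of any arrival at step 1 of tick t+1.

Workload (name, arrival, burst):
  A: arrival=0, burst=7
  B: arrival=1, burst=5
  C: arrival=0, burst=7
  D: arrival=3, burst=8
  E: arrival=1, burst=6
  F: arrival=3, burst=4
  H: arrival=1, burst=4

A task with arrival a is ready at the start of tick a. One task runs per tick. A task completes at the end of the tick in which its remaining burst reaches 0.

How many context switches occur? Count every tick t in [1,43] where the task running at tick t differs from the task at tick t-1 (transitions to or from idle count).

context switches = 22

t=0: queue=[A,C] q_used=0 → run A
t=1: queue=[A,C,B,E,H] q_used=1 → run A
t=2: queue=[C,B,E,H,A] q_used=0 → run C
t=3: queue=[C,B,E,H,A,D,F] q_used=1 → run C
t=4: queue=[B,E,H,A,D,F,C] q_used=0 → run B
t=5: queue=[B,E,H,A,D,F,C] q_used=1 → run B
t=6: queue=[E,H,A,D,F,C,B] q_used=0 → run E
t=7: queue=[E,H,A,D,F,C,B] q_used=1 → run E
t=8: queue=[H,A,D,F,C,B,E] q_used=0 → run H
t=9: queue=[H,A,D,F,C,B,E] q_used=1 → run H
t=10: queue=[A,D,F,C,B,E,H] q_used=0 → run A
t=11: queue=[A,D,F,C,B,E,H] q_used=1 → run A
t=12: queue=[D,F,C,B,E,H,A] q_used=0 → run D
t=13: queue=[D,F,C,B,E,H,A] q_used=1 → run D
t=14: queue=[F,C,B,E,H,A,D] q_used=0 → run F
t=15: queue=[F,C,B,E,H,A,D] q_used=1 → run F
t=16: queue=[C,B,E,H,A,D,F] q_used=0 → run C
t=17: queue=[C,B,E,H,A,D,F] q_used=1 → run C
t=18: queue=[B,E,H,A,D,F,C] q_used=0 → run B
t=19: queue=[B,E,H,A,D,F,C] q_used=1 → run B
t=20: queue=[E,H,A,D,F,C,B] q_used=0 → run E
t=21: queue=[E,H,A,D,F,C,B] q_used=1 → run E
t=22: queue=[H,A,D,F,C,B,E] q_used=0 → run H
t=23: queue=[H,A,D,F,C,B,E] q_used=1 → run H
t=24: queue=[A,D,F,C,B,E] q_used=0 → run A
t=25: queue=[A,D,F,C,B,E] q_used=1 → run A
t=26: queue=[D,F,C,B,E,A] q_used=0 → run D
t=27: queue=[D,F,C,B,E,A] q_used=1 → run D
t=28: queue=[F,C,B,E,A,D] q_used=0 → run F
t=29: queue=[F,C,B,E,A,D] q_used=1 → run F
t=30: queue=[C,B,E,A,D] q_used=0 → run C
t=31: queue=[C,B,E,A,D] q_used=1 → run C
t=32: queue=[B,E,A,D,C] q_used=0 → run B
t=33: queue=[E,A,D,C] q_used=0 → run E
t=34: queue=[E,A,D,C] q_used=1 → run E
t=35: queue=[A,D,C] q_used=0 → run A
t=36: queue=[D,C] q_used=0 → run D
t=37: queue=[D,C] q_used=1 → run D
t=38: queue=[C,D] q_used=0 → run C
t=39: queue=[D] q_used=0 → run D
t=40: queue=[D] q_used=1 → run D
t=41: (idle)
t=42: (idle)
t=43: (idle)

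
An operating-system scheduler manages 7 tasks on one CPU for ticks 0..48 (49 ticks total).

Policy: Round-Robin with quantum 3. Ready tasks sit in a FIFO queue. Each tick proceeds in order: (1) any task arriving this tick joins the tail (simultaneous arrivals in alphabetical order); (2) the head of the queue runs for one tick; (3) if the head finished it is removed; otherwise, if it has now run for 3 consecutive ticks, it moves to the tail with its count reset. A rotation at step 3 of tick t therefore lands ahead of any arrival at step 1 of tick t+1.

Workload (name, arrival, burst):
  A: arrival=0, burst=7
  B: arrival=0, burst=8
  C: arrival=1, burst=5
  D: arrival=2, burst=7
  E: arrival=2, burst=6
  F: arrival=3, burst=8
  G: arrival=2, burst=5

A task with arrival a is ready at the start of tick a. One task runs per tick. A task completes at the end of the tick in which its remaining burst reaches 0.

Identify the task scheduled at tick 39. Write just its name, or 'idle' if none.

t=0: queue=[A,B] q_used=0 → run A
t=1: queue=[A,B,C] q_used=1 → run A
t=2: queue=[A,B,C,D,E,G] q_used=2 → run A
t=3: queue=[B,C,D,E,G,A,F] q_used=0 → run B
t=4: queue=[B,C,D,E,G,A,F] q_used=1 → run B
t=5: queue=[B,C,D,E,G,A,F] q_used=2 → run B
t=6: queue=[C,D,E,G,A,F,B] q_used=0 → run C
t=7: queue=[C,D,E,G,A,F,B] q_used=1 → run C
t=8: queue=[C,D,E,G,A,F,B] q_used=2 → run C
t=9: queue=[D,E,G,A,F,B,C] q_used=0 → run D
t=10: queue=[D,E,G,A,F,B,C] q_used=1 → run D
t=11: queue=[D,E,G,A,F,B,C] q_used=2 → run D
t=12: queue=[E,G,A,F,B,C,D] q_used=0 → run E
t=13: queue=[E,G,A,F,B,C,D] q_used=1 → run E
t=14: queue=[E,G,A,F,B,C,D] q_used=2 → run E
t=15: queue=[G,A,F,B,C,D,E] q_used=0 → run G
t=16: queue=[G,A,F,B,C,D,E] q_used=1 → run G
t=17: queue=[G,A,F,B,C,D,E] q_used=2 → run G
t=18: queue=[A,F,B,C,D,E,G] q_used=0 → run A
t=19: queue=[A,F,B,C,D,E,G] q_used=1 → run A
t=20: queue=[A,F,B,C,D,E,G] q_used=2 → run A
t=21: queue=[F,B,C,D,E,G,A] q_used=0 → run F
t=22: queue=[F,B,C,D,E,G,A] q_used=1 → run F
t=23: queue=[F,B,C,D,E,G,A] q_used=2 → run F
t=24: queue=[B,C,D,E,G,A,F] q_used=0 → run B
t=25: queue=[B,C,D,E,G,A,F] q_used=1 → run B
t=26: queue=[B,C,D,E,G,A,F] q_used=2 → run B
t=27: queue=[C,D,E,G,A,F,B] q_used=0 → run C
t=28: queue=[C,D,E,G,A,F,B] q_used=1 → run C
t=29: queue=[D,E,G,A,F,B] q_used=0 → run D
t=30: queue=[D,E,G,A,F,B] q_used=1 → run D
t=31: queue=[D,E,G,A,F,B] q_used=2 → run D
t=32: queue=[E,G,A,F,B,D] q_used=0 → run E
t=33: queue=[E,G,A,F,B,D] q_used=1 → run E
t=34: queue=[E,G,A,F,B,D] q_used=2 → run E
t=35: queue=[G,A,F,B,D] q_used=0 → run G
t=36: queue=[G,A,F,B,D] q_used=1 → run G
t=37: queue=[A,F,B,D] q_used=0 → run A
t=38: queue=[F,B,D] q_used=0 → run F
t=39: queue=[F,B,D] q_used=1 → run F
t=40: queue=[F,B,D] q_used=2 → run F
t=41: queue=[B,D,F] q_used=0 → run B
t=42: queue=[B,D,F] q_used=1 → run B
t=43: queue=[D,F] q_used=0 → run D
t=44: queue=[F] q_used=0 → run F
t=45: queue=[F] q_used=1 → run F
t=46: (idle)
t=47: (idle)
t=48: (idle)

running at tick 39 = F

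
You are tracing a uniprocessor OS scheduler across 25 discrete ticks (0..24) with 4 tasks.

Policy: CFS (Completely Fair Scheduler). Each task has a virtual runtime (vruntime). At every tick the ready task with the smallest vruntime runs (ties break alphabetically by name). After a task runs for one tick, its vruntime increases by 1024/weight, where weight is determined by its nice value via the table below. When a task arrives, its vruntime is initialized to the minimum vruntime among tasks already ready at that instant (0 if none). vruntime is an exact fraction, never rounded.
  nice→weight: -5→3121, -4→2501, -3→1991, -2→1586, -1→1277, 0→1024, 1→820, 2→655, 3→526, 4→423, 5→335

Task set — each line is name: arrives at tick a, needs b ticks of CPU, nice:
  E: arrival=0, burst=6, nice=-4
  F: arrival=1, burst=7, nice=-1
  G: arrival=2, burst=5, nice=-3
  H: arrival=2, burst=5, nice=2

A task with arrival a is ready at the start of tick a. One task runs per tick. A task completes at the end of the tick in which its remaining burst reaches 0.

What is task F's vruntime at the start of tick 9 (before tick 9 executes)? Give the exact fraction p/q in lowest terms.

vruntime(F, start of tick 9) = 6429696/3193777

t=0: vr[E=0] → run E
t=1: vr[E=1024/2501 F=1024/2501] → run E
t=2: vr[E=2048/2501 F=1024/2501 G=1024/2501 H=1024/2501] → run F
t=3: vr[E=2048/2501 F=3868672/3193777 G=1024/2501 H=1024/2501] → run G
t=4: vr[E=2048/2501 F=3868672/3193777 G=4599808/4979491 H=1024/2501] → run H
t=5: vr[E=2048/2501 F=3868672/3193777 G=4599808/4979491 H=3231744/1638155] → run E
t=6: vr[E=3072/2501 F=3868672/3193777 G=4599808/4979491 H=3231744/1638155] → run G
t=7: vr[E=3072/2501 F=3868672/3193777 G=7160832/4979491 H=3231744/1638155] → run F
t=8: vr[E=3072/2501 F=6429696/3193777 G=7160832/4979491 H=3231744/1638155] → run E
t=9: vr[E=4096/2501 F=6429696/3193777 G=7160832/4979491 H=3231744/1638155] → run G
t=10: vr[E=4096/2501 F=6429696/3193777 G=9721856/4979491 H=3231744/1638155] → run E
t=11: vr[E=5120/2501 F=6429696/3193777 G=9721856/4979491 H=3231744/1638155] → run G
t=12: vr[E=5120/2501 F=6429696/3193777 G=12282880/4979491 H=3231744/1638155] → run H
t=13: vr[E=5120/2501 F=6429696/3193777 G=12282880/4979491 H=5792768/1638155] → run F
t=14: vr[E=5120/2501 F=8990720/3193777 G=12282880/4979491 H=5792768/1638155] → run E
t=15: vr[F=8990720/3193777 G=12282880/4979491 H=5792768/1638155] → run G
t=16: vr[F=8990720/3193777 H=5792768/1638155] → run F
t=17: vr[F=11551744/3193777 H=5792768/1638155] → run H
t=18: vr[F=11551744/3193777 H=8353792/1638155] → run F
t=19: vr[F=14112768/3193777 H=8353792/1638155] → run F
t=20: vr[F=16673792/3193777 H=8353792/1638155] → run H
t=21: vr[F=16673792/3193777 H=10914816/1638155] → run F
t=22: vr[H=10914816/1638155] → run H
t=23: (idle)
t=24: (idle)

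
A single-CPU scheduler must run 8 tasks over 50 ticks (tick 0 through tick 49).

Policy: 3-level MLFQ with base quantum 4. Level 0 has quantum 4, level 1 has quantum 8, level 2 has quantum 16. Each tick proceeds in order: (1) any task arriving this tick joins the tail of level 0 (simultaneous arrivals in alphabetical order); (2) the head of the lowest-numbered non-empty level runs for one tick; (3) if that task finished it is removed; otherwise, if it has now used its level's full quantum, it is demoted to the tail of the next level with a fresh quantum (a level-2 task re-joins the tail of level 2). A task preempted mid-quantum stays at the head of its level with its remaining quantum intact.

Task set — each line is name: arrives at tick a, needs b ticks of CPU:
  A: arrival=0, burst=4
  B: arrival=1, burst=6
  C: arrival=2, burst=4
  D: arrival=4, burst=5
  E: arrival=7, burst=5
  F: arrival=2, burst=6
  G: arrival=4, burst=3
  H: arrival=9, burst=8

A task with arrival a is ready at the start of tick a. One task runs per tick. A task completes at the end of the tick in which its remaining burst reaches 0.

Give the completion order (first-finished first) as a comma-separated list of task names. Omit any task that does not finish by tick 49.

completion order = A, C, G, B, F, D, E, H

t=0: L0/L1/L2 = A/-/- → run A
t=1: L0/L1/L2 = AB/-/- → run A
t=2: L0/L1/L2 = ABCF/-/- → run A
t=3: L0/L1/L2 = ABCF/-/- → run A
t=4: L0/L1/L2 = BCFDG/-/- → run B
t=5: L0/L1/L2 = BCFDG/-/- → run B
t=6: L0/L1/L2 = BCFDG/-/- → run B
t=7: L0/L1/L2 = BCFDGE/-/- → run B
t=8: L0/L1/L2 = CFDGE/B/- → run C
t=9: L0/L1/L2 = CFDGEH/B/- → run C
t=10: L0/L1/L2 = CFDGEH/B/- → run C
t=11: L0/L1/L2 = CFDGEH/B/- → run C
t=12: L0/L1/L2 = FDGEH/B/- → run F
t=13: L0/L1/L2 = FDGEH/B/- → run F
t=14: L0/L1/L2 = FDGEH/B/- → run F
t=15: L0/L1/L2 = FDGEH/B/- → run F
t=16: L0/L1/L2 = DGEH/BF/- → run D
t=17: L0/L1/L2 = DGEH/BF/- → run D
t=18: L0/L1/L2 = DGEH/BF/- → run D
t=19: L0/L1/L2 = DGEH/BF/- → run D
t=20: L0/L1/L2 = GEH/BFD/- → run G
t=21: L0/L1/L2 = GEH/BFD/- → run G
t=22: L0/L1/L2 = GEH/BFD/- → run G
t=23: L0/L1/L2 = EH/BFD/- → run E
t=24: L0/L1/L2 = EH/BFD/- → run E
t=25: L0/L1/L2 = EH/BFD/- → run E
t=26: L0/L1/L2 = EH/BFD/- → run E
t=27: L0/L1/L2 = H/BFDE/- → run H
t=28: L0/L1/L2 = H/BFDE/- → run H
t=29: L0/L1/L2 = H/BFDE/- → run H
t=30: L0/L1/L2 = H/BFDE/- → run H
t=31: L0/L1/L2 = -/BFDEH/- → run B
t=32: L0/L1/L2 = -/BFDEH/- → run B
t=33: L0/L1/L2 = -/FDEH/- → run F
t=34: L0/L1/L2 = -/FDEH/- → run F
t=35: L0/L1/L2 = -/DEH/- → run D
t=36: L0/L1/L2 = -/EH/- → run E
t=37: L0/L1/L2 = -/H/- → run H
t=38: L0/L1/L2 = -/H/- → run H
t=39: L0/L1/L2 = -/H/- → run H
t=40: L0/L1/L2 = -/H/- → run H
t=41: (idle)
t=42: (idle)
t=43: (idle)
t=44: (idle)
t=45: (idle)
t=46: (idle)
t=47: (idle)
t=48: (idle)
t=49: (idle)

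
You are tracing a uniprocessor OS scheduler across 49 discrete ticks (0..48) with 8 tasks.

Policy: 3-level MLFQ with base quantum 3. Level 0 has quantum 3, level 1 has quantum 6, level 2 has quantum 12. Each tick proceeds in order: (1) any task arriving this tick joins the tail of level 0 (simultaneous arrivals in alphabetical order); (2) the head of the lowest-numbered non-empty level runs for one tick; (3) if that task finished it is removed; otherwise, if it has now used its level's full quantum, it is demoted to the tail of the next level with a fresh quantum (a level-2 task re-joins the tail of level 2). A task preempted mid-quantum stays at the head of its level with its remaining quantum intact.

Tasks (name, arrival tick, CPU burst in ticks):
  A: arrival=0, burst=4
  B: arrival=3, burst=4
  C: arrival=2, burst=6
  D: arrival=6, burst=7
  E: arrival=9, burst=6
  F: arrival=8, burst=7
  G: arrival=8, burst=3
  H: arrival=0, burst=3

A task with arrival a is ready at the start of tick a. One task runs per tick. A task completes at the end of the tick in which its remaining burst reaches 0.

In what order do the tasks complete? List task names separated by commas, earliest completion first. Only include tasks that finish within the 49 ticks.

completion order = H, G, A, C, B, D, F, E

t=0: L0/L1/L2 = AH/-/- → run A
t=1: L0/L1/L2 = AH/-/- → run A
t=2: L0/L1/L2 = AHC/-/- → run A
t=3: L0/L1/L2 = HCB/A/- → run H
t=4: L0/L1/L2 = HCB/A/- → run H
t=5: L0/L1/L2 = HCB/A/- → run H
t=6: L0/L1/L2 = CBD/A/- → run C
t=7: L0/L1/L2 = CBD/A/- → run C
t=8: L0/L1/L2 = CBDFG/A/- → run C
t=9: L0/L1/L2 = BDFGE/AC/- → run B
t=10: L0/L1/L2 = BDFGE/AC/- → run B
t=11: L0/L1/L2 = BDFGE/AC/- → run B
t=12: L0/L1/L2 = DFGE/ACB/- → run D
t=13: L0/L1/L2 = DFGE/ACB/- → run D
t=14: L0/L1/L2 = DFGE/ACB/- → run D
t=15: L0/L1/L2 = FGE/ACBD/- → run F
t=16: L0/L1/L2 = FGE/ACBD/- → run F
t=17: L0/L1/L2 = FGE/ACBD/- → run F
t=18: L0/L1/L2 = GE/ACBDF/- → run G
t=19: L0/L1/L2 = GE/ACBDF/- → run G
t=20: L0/L1/L2 = GE/ACBDF/- → run G
t=21: L0/L1/L2 = E/ACBDF/- → run E
t=22: L0/L1/L2 = E/ACBDF/- → run E
t=23: L0/L1/L2 = E/ACBDF/- → run E
t=24: L0/L1/L2 = -/ACBDFE/- → run A
t=25: L0/L1/L2 = -/CBDFE/- → run C
t=26: L0/L1/L2 = -/CBDFE/- → run C
t=27: L0/L1/L2 = -/CBDFE/- → run C
t=28: L0/L1/L2 = -/BDFE/- → run B
t=29: L0/L1/L2 = -/DFE/- → run D
t=30: L0/L1/L2 = -/DFE/- → run D
t=31: L0/L1/L2 = -/DFE/- → run D
t=32: L0/L1/L2 = -/DFE/- → run D
t=33: L0/L1/L2 = -/FE/- → run F
t=34: L0/L1/L2 = -/FE/- → run F
t=35: L0/L1/L2 = -/FE/- → run F
t=36: L0/L1/L2 = -/FE/- → run F
t=37: L0/L1/L2 = -/E/- → run E
t=38: L0/L1/L2 = -/E/- → run E
t=39: L0/L1/L2 = -/E/- → run E
t=40: (idle)
t=41: (idle)
t=42: (idle)
t=43: (idle)
t=44: (idle)
t=45: (idle)
t=46: (idle)
t=47: (idle)
t=48: (idle)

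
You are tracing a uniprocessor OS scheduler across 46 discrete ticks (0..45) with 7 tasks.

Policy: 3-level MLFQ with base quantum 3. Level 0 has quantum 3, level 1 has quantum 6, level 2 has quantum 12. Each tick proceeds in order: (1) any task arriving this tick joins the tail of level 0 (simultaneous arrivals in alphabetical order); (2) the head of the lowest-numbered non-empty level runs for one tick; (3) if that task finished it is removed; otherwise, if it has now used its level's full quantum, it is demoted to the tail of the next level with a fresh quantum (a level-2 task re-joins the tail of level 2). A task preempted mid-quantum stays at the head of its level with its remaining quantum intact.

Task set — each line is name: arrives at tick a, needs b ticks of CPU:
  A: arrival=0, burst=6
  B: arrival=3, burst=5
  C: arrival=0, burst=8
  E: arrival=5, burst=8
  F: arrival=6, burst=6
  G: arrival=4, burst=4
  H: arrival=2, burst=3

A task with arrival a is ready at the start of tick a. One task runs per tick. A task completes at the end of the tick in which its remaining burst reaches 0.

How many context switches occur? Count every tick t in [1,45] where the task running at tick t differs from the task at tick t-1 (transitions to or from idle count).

context switches = 13

t=0: L0/L1/L2 = AC/-/- → run A
t=1: L0/L1/L2 = AC/-/- → run A
t=2: L0/L1/L2 = ACH/-/- → run A
t=3: L0/L1/L2 = CHB/A/- → run C
t=4: L0/L1/L2 = CHBG/A/- → run C
t=5: L0/L1/L2 = CHBGE/A/- → run C
t=6: L0/L1/L2 = HBGEF/AC/- → run H
t=7: L0/L1/L2 = HBGEF/AC/- → run H
t=8: L0/L1/L2 = HBGEF/AC/- → run H
t=9: L0/L1/L2 = BGEF/AC/- → run B
t=10: L0/L1/L2 = BGEF/AC/- → run B
t=11: L0/L1/L2 = BGEF/AC/- → run B
t=12: L0/L1/L2 = GEF/ACB/- → run G
t=13: L0/L1/L2 = GEF/ACB/- → run G
t=14: L0/L1/L2 = GEF/ACB/- → run G
t=15: L0/L1/L2 = EF/ACBG/- → run E
t=16: L0/L1/L2 = EF/ACBG/- → run E
t=17: L0/L1/L2 = EF/ACBG/- → run E
t=18: L0/L1/L2 = F/ACBGE/- → run F
t=19: L0/L1/L2 = F/ACBGE/- → run F
t=20: L0/L1/L2 = F/ACBGE/- → run F
t=21: L0/L1/L2 = -/ACBGEF/- → run A
t=22: L0/L1/L2 = -/ACBGEF/- → run A
t=23: L0/L1/L2 = -/ACBGEF/- → run A
t=24: L0/L1/L2 = -/CBGEF/- → run C
t=25: L0/L1/L2 = -/CBGEF/- → run C
t=26: L0/L1/L2 = -/CBGEF/- → run C
t=27: L0/L1/L2 = -/CBGEF/- → run C
t=28: L0/L1/L2 = -/CBGEF/- → run C
t=29: L0/L1/L2 = -/BGEF/- → run B
t=30: L0/L1/L2 = -/BGEF/- → run B
t=31: L0/L1/L2 = -/GEF/- → run G
t=32: L0/L1/L2 = -/EF/- → run E
t=33: L0/L1/L2 = -/EF/- → run E
t=34: L0/L1/L2 = -/EF/- → run E
t=35: L0/L1/L2 = -/EF/- → run E
t=36: L0/L1/L2 = -/EF/- → run E
t=37: L0/L1/L2 = -/F/- → run F
t=38: L0/L1/L2 = -/F/- → run F
t=39: L0/L1/L2 = -/F/- → run F
t=40: (idle)
t=41: (idle)
t=42: (idle)
t=43: (idle)
t=44: (idle)
t=45: (idle)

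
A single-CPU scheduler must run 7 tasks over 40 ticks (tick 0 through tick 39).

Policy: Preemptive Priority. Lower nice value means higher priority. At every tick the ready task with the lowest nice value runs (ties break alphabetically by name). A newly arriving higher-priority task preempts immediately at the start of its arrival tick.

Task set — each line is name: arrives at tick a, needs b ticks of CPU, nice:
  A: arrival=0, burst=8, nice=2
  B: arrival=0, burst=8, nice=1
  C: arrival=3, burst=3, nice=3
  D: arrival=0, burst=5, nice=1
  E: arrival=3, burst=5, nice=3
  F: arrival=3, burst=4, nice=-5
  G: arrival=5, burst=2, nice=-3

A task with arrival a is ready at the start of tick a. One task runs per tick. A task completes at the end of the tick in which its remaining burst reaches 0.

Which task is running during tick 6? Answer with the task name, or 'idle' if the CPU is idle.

running at tick 6 = F

t=0: ready={A,B,D} → run B
t=1: ready={A,B,D} → run B
t=2: ready={A,B,D} → run B
t=3: ready={A,B,C,D,E,F} → run F
t=4: ready={A,B,C,D,E,F} → run F
t=5: ready={A,B,C,D,E,F,G} → run F
t=6: ready={A,B,C,D,E,F,G} → run F
t=7: ready={A,B,C,D,E,G} → run G
t=8: ready={A,B,C,D,E,G} → run G
t=9: ready={A,B,C,D,E} → run B
t=10: ready={A,B,C,D,E} → run B
t=11: ready={A,B,C,D,E} → run B
t=12: ready={A,B,C,D,E} → run B
t=13: ready={A,B,C,D,E} → run B
t=14: ready={A,C,D,E} → run D
t=15: ready={A,C,D,E} → run D
t=16: ready={A,C,D,E} → run D
t=17: ready={A,C,D,E} → run D
t=18: ready={A,C,D,E} → run D
t=19: ready={A,C,E} → run A
t=20: ready={A,C,E} → run A
t=21: ready={A,C,E} → run A
t=22: ready={A,C,E} → run A
t=23: ready={A,C,E} → run A
t=24: ready={A,C,E} → run A
t=25: ready={A,C,E} → run A
t=26: ready={A,C,E} → run A
t=27: ready={C,E} → run C
t=28: ready={C,E} → run C
t=29: ready={C,E} → run C
t=30: ready={E} → run E
t=31: ready={E} → run E
t=32: ready={E} → run E
t=33: ready={E} → run E
t=34: ready={E} → run E
t=35: (idle)
t=36: (idle)
t=37: (idle)
t=38: (idle)
t=39: (idle)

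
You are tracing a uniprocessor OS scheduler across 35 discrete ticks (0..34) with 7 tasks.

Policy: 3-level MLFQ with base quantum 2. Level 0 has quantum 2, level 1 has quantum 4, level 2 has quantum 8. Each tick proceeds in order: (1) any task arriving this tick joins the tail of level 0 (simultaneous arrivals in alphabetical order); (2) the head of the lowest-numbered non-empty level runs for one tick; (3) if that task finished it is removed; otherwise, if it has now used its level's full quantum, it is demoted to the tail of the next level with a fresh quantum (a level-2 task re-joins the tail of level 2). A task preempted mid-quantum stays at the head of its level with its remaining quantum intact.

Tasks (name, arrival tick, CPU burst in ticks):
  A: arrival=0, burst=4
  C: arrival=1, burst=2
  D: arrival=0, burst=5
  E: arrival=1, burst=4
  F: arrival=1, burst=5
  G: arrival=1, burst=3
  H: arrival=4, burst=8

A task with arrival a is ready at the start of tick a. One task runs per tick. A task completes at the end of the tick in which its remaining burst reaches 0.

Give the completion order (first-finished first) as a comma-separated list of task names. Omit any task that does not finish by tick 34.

t=0: L0/L1/L2 = AD/-/- → run A
t=1: L0/L1/L2 = ADCEFG/-/- → run A
t=2: L0/L1/L2 = DCEFG/A/- → run D
t=3: L0/L1/L2 = DCEFG/A/- → run D
t=4: L0/L1/L2 = CEFGH/AD/- → run C
t=5: L0/L1/L2 = CEFGH/AD/- → run C
t=6: L0/L1/L2 = EFGH/AD/- → run E
t=7: L0/L1/L2 = EFGH/AD/- → run E
t=8: L0/L1/L2 = FGH/ADE/- → run F
t=9: L0/L1/L2 = FGH/ADE/- → run F
t=10: L0/L1/L2 = GH/ADEF/- → run G
t=11: L0/L1/L2 = GH/ADEF/- → run G
t=12: L0/L1/L2 = H/ADEFG/- → run H
t=13: L0/L1/L2 = H/ADEFG/- → run H
t=14: L0/L1/L2 = -/ADEFGH/- → run A
t=15: L0/L1/L2 = -/ADEFGH/- → run A
t=16: L0/L1/L2 = -/DEFGH/- → run D
t=17: L0/L1/L2 = -/DEFGH/- → run D
t=18: L0/L1/L2 = -/DEFGH/- → run D
t=19: L0/L1/L2 = -/EFGH/- → run E
t=20: L0/L1/L2 = -/EFGH/- → run E
t=21: L0/L1/L2 = -/FGH/- → run F
t=22: L0/L1/L2 = -/FGH/- → run F
t=23: L0/L1/L2 = -/FGH/- → run F
t=24: L0/L1/L2 = -/GH/- → run G
t=25: L0/L1/L2 = -/H/- → run H
t=26: L0/L1/L2 = -/H/- → run H
t=27: L0/L1/L2 = -/H/- → run H
t=28: L0/L1/L2 = -/H/- → run H
t=29: L0/L1/L2 = -/-/H → run H
t=30: L0/L1/L2 = -/-/H → run H
t=31: (idle)
t=32: (idle)
t=33: (idle)
t=34: (idle)

completion order = C, A, D, E, F, G, H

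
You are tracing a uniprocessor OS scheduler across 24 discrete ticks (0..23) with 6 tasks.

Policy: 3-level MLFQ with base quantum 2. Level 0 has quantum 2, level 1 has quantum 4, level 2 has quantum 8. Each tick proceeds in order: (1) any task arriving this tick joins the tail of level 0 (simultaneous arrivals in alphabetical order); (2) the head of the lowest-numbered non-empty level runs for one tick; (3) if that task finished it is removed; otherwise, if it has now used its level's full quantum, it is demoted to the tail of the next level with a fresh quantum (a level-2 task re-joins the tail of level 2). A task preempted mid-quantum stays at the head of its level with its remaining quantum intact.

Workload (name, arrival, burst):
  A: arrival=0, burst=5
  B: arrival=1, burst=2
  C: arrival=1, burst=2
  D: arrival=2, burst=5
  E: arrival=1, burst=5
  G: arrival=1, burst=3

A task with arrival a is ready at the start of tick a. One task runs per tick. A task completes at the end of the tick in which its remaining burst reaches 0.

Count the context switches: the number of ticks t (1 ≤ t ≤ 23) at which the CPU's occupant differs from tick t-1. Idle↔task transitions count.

t=0: L0/L1/L2 = A/-/- → run A
t=1: L0/L1/L2 = ABCEG/-/- → run A
t=2: L0/L1/L2 = BCEGD/A/- → run B
t=3: L0/L1/L2 = BCEGD/A/- → run B
t=4: L0/L1/L2 = CEGD/A/- → run C
t=5: L0/L1/L2 = CEGD/A/- → run C
t=6: L0/L1/L2 = EGD/A/- → run E
t=7: L0/L1/L2 = EGD/A/- → run E
t=8: L0/L1/L2 = GD/AE/- → run G
t=9: L0/L1/L2 = GD/AE/- → run G
t=10: L0/L1/L2 = D/AEG/- → run D
t=11: L0/L1/L2 = D/AEG/- → run D
t=12: L0/L1/L2 = -/AEGD/- → run A
t=13: L0/L1/L2 = -/AEGD/- → run A
t=14: L0/L1/L2 = -/AEGD/- → run A
t=15: L0/L1/L2 = -/EGD/- → run E
t=16: L0/L1/L2 = -/EGD/- → run E
t=17: L0/L1/L2 = -/EGD/- → run E
t=18: L0/L1/L2 = -/GD/- → run G
t=19: L0/L1/L2 = -/D/- → run D
t=20: L0/L1/L2 = -/D/- → run D
t=21: L0/L1/L2 = -/D/- → run D
t=22: (idle)
t=23: (idle)

context switches = 10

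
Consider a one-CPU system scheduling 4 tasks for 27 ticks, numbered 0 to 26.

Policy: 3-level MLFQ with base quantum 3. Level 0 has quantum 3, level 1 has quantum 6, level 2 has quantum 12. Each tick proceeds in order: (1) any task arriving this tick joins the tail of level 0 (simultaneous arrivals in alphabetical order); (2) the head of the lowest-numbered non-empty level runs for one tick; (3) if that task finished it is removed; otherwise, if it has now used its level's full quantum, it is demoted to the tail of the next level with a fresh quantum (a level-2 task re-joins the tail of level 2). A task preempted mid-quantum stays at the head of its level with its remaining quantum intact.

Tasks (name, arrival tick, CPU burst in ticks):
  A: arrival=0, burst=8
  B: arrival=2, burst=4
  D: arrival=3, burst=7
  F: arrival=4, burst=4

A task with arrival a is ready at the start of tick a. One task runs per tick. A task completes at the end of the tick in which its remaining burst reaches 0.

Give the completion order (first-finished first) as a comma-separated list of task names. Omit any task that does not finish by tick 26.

completion order = A, B, D, F

t=0: L0/L1/L2 = A/-/- → run A
t=1: L0/L1/L2 = A/-/- → run A
t=2: L0/L1/L2 = AB/-/- → run A
t=3: L0/L1/L2 = BD/A/- → run B
t=4: L0/L1/L2 = BDF/A/- → run B
t=5: L0/L1/L2 = BDF/A/- → run B
t=6: L0/L1/L2 = DF/AB/- → run D
t=7: L0/L1/L2 = DF/AB/- → run D
t=8: L0/L1/L2 = DF/AB/- → run D
t=9: L0/L1/L2 = F/ABD/- → run F
t=10: L0/L1/L2 = F/ABD/- → run F
t=11: L0/L1/L2 = F/ABD/- → run F
t=12: L0/L1/L2 = -/ABDF/- → run A
t=13: L0/L1/L2 = -/ABDF/- → run A
t=14: L0/L1/L2 = -/ABDF/- → run A
t=15: L0/L1/L2 = -/ABDF/- → run A
t=16: L0/L1/L2 = -/ABDF/- → run A
t=17: L0/L1/L2 = -/BDF/- → run B
t=18: L0/L1/L2 = -/DF/- → run D
t=19: L0/L1/L2 = -/DF/- → run D
t=20: L0/L1/L2 = -/DF/- → run D
t=21: L0/L1/L2 = -/DF/- → run D
t=22: L0/L1/L2 = -/F/- → run F
t=23: (idle)
t=24: (idle)
t=25: (idle)
t=26: (idle)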